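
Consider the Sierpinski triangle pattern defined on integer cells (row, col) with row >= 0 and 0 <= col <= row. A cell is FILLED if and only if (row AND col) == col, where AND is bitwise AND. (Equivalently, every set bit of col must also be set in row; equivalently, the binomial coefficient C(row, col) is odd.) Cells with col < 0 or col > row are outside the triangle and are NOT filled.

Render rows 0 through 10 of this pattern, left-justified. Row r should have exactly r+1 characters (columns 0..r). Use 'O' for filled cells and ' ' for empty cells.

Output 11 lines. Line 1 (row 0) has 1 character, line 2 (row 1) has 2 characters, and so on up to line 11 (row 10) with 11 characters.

Answer: O
OO
O O
OOOO
O   O
OO  OO
O O O O
OOOOOOOO
O       O
OO      OO
O O     O O

Derivation:
r0=0: O
r1=1: OO
r2=10: O O
r3=11: OOOO
r4=100: O   O
r5=101: OO  OO
r6=110: O O O O
r7=111: OOOOOOOO
r8=1000: O       O
r9=1001: OO      OO
r10=1010: O O     O O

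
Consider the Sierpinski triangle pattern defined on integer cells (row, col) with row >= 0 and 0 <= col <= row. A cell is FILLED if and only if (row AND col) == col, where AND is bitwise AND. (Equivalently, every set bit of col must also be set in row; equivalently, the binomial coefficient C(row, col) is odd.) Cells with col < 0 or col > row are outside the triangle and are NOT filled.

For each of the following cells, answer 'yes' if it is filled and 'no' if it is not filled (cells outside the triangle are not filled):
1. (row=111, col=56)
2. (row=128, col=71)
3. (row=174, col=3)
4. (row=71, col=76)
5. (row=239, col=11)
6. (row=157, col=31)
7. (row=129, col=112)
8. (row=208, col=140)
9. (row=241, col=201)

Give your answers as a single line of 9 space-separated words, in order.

(111,56): row=0b1101111, col=0b111000, row AND col = 0b101000 = 40; 40 != 56 -> empty
(128,71): row=0b10000000, col=0b1000111, row AND col = 0b0 = 0; 0 != 71 -> empty
(174,3): row=0b10101110, col=0b11, row AND col = 0b10 = 2; 2 != 3 -> empty
(71,76): col outside [0, 71] -> not filled
(239,11): row=0b11101111, col=0b1011, row AND col = 0b1011 = 11; 11 == 11 -> filled
(157,31): row=0b10011101, col=0b11111, row AND col = 0b11101 = 29; 29 != 31 -> empty
(129,112): row=0b10000001, col=0b1110000, row AND col = 0b0 = 0; 0 != 112 -> empty
(208,140): row=0b11010000, col=0b10001100, row AND col = 0b10000000 = 128; 128 != 140 -> empty
(241,201): row=0b11110001, col=0b11001001, row AND col = 0b11000001 = 193; 193 != 201 -> empty

Answer: no no no no yes no no no no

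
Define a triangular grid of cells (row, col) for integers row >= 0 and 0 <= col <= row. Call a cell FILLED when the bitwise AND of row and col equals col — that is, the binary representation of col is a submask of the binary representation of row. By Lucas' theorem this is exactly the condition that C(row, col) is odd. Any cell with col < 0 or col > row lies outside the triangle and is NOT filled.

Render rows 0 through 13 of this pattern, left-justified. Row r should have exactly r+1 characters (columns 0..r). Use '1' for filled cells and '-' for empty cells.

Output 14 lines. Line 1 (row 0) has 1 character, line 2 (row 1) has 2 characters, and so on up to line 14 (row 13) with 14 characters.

r0=0: 1
r1=1: 11
r2=10: 1-1
r3=11: 1111
r4=100: 1---1
r5=101: 11--11
r6=110: 1-1-1-1
r7=111: 11111111
r8=1000: 1-------1
r9=1001: 11------11
r10=1010: 1-1-----1-1
r11=1011: 1111----1111
r12=1100: 1---1---1---1
r13=1101: 11--11--11--11

Answer: 1
11
1-1
1111
1---1
11--11
1-1-1-1
11111111
1-------1
11------11
1-1-----1-1
1111----1111
1---1---1---1
11--11--11--11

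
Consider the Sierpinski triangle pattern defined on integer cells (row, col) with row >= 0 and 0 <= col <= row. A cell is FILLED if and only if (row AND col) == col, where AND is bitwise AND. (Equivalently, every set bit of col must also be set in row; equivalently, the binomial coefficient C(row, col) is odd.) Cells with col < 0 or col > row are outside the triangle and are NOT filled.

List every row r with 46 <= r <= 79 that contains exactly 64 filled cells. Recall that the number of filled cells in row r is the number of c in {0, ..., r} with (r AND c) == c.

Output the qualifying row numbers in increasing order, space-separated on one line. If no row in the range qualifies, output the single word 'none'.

Answer: 63

Derivation:
Row r has 2^popcount(r) filled cells, so we need popcount(r) = log2(64) = 6.
Scan r = 46..79 and keep those with exactly 6 one-bits:
r=46=101110 popcount=4 -> skip
r=47=101111 popcount=5 -> skip
r=48=110000 popcount=2 -> skip
r=49=110001 popcount=3 -> skip
r=50=110010 popcount=3 -> skip
r=51=110011 popcount=4 -> skip
r=52=110100 popcount=3 -> skip
r=53=110101 popcount=4 -> skip
r=54=110110 popcount=4 -> skip
r=55=110111 popcount=5 -> skip
r=56=111000 popcount=3 -> skip
r=57=111001 popcount=4 -> skip
r=58=111010 popcount=4 -> skip
r=59=111011 popcount=5 -> skip
r=60=111100 popcount=4 -> skip
r=61=111101 popcount=5 -> skip
r=62=111110 popcount=5 -> skip
r=63=111111 popcount=6 -> KEEP
r=64=1000000 popcount=1 -> skip
r=65=1000001 popcount=2 -> skip
r=66=1000010 popcount=2 -> skip
r=67=1000011 popcount=3 -> skip
r=68=1000100 popcount=2 -> skip
r=69=1000101 popcount=3 -> skip
r=70=1000110 popcount=3 -> skip
r=71=1000111 popcount=4 -> skip
r=72=1001000 popcount=2 -> skip
r=73=1001001 popcount=3 -> skip
r=74=1001010 popcount=3 -> skip
r=75=1001011 popcount=4 -> skip
r=76=1001100 popcount=3 -> skip
r=77=1001101 popcount=4 -> skip
r=78=1001110 popcount=4 -> skip
r=79=1001111 popcount=5 -> skip
Kept rows: 63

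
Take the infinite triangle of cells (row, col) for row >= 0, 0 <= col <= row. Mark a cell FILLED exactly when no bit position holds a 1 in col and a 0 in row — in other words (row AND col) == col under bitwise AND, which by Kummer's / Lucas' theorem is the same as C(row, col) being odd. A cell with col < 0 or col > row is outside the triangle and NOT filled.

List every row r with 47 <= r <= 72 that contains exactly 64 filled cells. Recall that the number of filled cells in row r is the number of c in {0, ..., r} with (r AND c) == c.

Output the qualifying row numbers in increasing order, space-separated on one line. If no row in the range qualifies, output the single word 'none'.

Answer: 63

Derivation:
Row r has 2^popcount(r) filled cells, so we need popcount(r) = log2(64) = 6.
Scan r = 47..72 and keep those with exactly 6 one-bits:
r=47=101111 popcount=5 -> skip
r=48=110000 popcount=2 -> skip
r=49=110001 popcount=3 -> skip
r=50=110010 popcount=3 -> skip
r=51=110011 popcount=4 -> skip
r=52=110100 popcount=3 -> skip
r=53=110101 popcount=4 -> skip
r=54=110110 popcount=4 -> skip
r=55=110111 popcount=5 -> skip
r=56=111000 popcount=3 -> skip
r=57=111001 popcount=4 -> skip
r=58=111010 popcount=4 -> skip
r=59=111011 popcount=5 -> skip
r=60=111100 popcount=4 -> skip
r=61=111101 popcount=5 -> skip
r=62=111110 popcount=5 -> skip
r=63=111111 popcount=6 -> KEEP
r=64=1000000 popcount=1 -> skip
r=65=1000001 popcount=2 -> skip
r=66=1000010 popcount=2 -> skip
r=67=1000011 popcount=3 -> skip
r=68=1000100 popcount=2 -> skip
r=69=1000101 popcount=3 -> skip
r=70=1000110 popcount=3 -> skip
r=71=1000111 popcount=4 -> skip
r=72=1001000 popcount=2 -> skip
Kept rows: 63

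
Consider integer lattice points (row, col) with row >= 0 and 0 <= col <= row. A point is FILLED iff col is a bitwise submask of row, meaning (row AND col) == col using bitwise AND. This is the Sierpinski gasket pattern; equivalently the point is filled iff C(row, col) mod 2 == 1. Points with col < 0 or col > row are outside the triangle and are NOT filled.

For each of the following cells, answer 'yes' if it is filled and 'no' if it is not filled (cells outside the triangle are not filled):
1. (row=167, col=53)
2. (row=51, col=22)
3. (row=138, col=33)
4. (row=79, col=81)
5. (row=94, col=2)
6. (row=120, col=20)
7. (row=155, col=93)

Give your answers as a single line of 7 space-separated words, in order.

(167,53): row=0b10100111, col=0b110101, row AND col = 0b100101 = 37; 37 != 53 -> empty
(51,22): row=0b110011, col=0b10110, row AND col = 0b10010 = 18; 18 != 22 -> empty
(138,33): row=0b10001010, col=0b100001, row AND col = 0b0 = 0; 0 != 33 -> empty
(79,81): col outside [0, 79] -> not filled
(94,2): row=0b1011110, col=0b10, row AND col = 0b10 = 2; 2 == 2 -> filled
(120,20): row=0b1111000, col=0b10100, row AND col = 0b10000 = 16; 16 != 20 -> empty
(155,93): row=0b10011011, col=0b1011101, row AND col = 0b11001 = 25; 25 != 93 -> empty

Answer: no no no no yes no no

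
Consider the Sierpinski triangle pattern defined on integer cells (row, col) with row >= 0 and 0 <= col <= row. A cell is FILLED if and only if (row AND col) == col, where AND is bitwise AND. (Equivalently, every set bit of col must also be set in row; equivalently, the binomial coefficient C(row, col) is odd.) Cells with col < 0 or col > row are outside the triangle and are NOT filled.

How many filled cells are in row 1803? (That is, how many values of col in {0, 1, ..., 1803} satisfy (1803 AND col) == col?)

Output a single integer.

Answer: 64

Derivation:
1803 in binary = 11100001011
popcount(1803) = number of 1-bits in 11100001011 = 6
A col c satisfies (1803 AND c) == c iff every set bit of c is also set in 1803; each of the 6 set bits of 1803 can independently be on or off in c.
count = 2^6 = 64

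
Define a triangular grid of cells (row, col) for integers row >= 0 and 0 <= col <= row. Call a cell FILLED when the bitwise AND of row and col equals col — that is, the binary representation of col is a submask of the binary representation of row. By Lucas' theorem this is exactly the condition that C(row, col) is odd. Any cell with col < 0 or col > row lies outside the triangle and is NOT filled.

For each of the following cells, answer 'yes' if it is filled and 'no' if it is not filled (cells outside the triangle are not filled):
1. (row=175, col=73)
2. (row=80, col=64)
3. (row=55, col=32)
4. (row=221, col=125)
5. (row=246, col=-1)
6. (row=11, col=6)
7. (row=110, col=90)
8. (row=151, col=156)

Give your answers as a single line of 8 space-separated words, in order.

Answer: no yes yes no no no no no

Derivation:
(175,73): row=0b10101111, col=0b1001001, row AND col = 0b1001 = 9; 9 != 73 -> empty
(80,64): row=0b1010000, col=0b1000000, row AND col = 0b1000000 = 64; 64 == 64 -> filled
(55,32): row=0b110111, col=0b100000, row AND col = 0b100000 = 32; 32 == 32 -> filled
(221,125): row=0b11011101, col=0b1111101, row AND col = 0b1011101 = 93; 93 != 125 -> empty
(246,-1): col outside [0, 246] -> not filled
(11,6): row=0b1011, col=0b110, row AND col = 0b10 = 2; 2 != 6 -> empty
(110,90): row=0b1101110, col=0b1011010, row AND col = 0b1001010 = 74; 74 != 90 -> empty
(151,156): col outside [0, 151] -> not filled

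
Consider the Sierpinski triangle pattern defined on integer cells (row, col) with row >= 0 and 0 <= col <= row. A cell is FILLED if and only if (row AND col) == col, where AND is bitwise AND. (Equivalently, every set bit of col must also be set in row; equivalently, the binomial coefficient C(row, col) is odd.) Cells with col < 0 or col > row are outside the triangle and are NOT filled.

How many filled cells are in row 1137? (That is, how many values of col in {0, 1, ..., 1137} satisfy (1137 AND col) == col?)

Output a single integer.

1137 in binary = 10001110001
popcount(1137) = number of 1-bits in 10001110001 = 5
A col c satisfies (1137 AND c) == c iff every set bit of c is also set in 1137; each of the 5 set bits of 1137 can independently be on or off in c.
count = 2^5 = 32

Answer: 32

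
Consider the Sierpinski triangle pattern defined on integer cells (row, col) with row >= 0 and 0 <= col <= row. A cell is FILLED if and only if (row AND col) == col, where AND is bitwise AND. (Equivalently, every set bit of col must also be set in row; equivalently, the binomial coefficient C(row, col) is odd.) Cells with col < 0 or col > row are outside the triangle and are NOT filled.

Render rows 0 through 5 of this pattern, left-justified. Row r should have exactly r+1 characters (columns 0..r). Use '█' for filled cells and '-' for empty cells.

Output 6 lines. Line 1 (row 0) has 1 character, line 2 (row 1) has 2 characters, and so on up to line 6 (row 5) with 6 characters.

Answer: █
██
█-█
████
█---█
██--██

Derivation:
r0=0: █
r1=1: ██
r2=10: █-█
r3=11: ████
r4=100: █---█
r5=101: ██--██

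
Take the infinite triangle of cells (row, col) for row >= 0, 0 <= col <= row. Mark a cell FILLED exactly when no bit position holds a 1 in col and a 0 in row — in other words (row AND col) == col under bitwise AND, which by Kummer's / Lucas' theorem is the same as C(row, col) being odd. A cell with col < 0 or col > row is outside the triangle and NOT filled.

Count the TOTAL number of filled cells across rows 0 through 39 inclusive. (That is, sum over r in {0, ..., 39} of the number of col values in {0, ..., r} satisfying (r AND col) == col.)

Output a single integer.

r0=0 pc0: +1 =1
r1=1 pc1: +2 =3
r2=10 pc1: +2 =5
r3=11 pc2: +4 =9
r4=100 pc1: +2 =11
r5=101 pc2: +4 =15
r6=110 pc2: +4 =19
r7=111 pc3: +8 =27
r8=1000 pc1: +2 =29
r9=1001 pc2: +4 =33
r10=1010 pc2: +4 =37
r11=1011 pc3: +8 =45
r12=1100 pc2: +4 =49
r13=1101 pc3: +8 =57
r14=1110 pc3: +8 =65
r15=1111 pc4: +16 =81
r16=10000 pc1: +2 =83
r17=10001 pc2: +4 =87
r18=10010 pc2: +4 =91
r19=10011 pc3: +8 =99
r20=10100 pc2: +4 =103
r21=10101 pc3: +8 =111
r22=10110 pc3: +8 =119
r23=10111 pc4: +16 =135
r24=11000 pc2: +4 =139
r25=11001 pc3: +8 =147
r26=11010 pc3: +8 =155
r27=11011 pc4: +16 =171
r28=11100 pc3: +8 =179
r29=11101 pc4: +16 =195
r30=11110 pc4: +16 =211
r31=11111 pc5: +32 =243
r32=100000 pc1: +2 =245
r33=100001 pc2: +4 =249
r34=100010 pc2: +4 =253
r35=100011 pc3: +8 =261
r36=100100 pc2: +4 =265
r37=100101 pc3: +8 =273
r38=100110 pc3: +8 =281
r39=100111 pc4: +16 =297

Answer: 297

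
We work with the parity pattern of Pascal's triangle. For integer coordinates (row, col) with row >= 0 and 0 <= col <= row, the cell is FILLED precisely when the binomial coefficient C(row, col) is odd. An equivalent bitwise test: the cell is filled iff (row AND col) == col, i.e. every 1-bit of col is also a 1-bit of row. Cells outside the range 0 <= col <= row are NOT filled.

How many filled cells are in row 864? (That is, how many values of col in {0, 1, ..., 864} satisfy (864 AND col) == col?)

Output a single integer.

Answer: 16

Derivation:
864 in binary = 1101100000
popcount(864) = number of 1-bits in 1101100000 = 4
A col c satisfies (864 AND c) == c iff every set bit of c is also set in 864; each of the 4 set bits of 864 can independently be on or off in c.
count = 2^4 = 16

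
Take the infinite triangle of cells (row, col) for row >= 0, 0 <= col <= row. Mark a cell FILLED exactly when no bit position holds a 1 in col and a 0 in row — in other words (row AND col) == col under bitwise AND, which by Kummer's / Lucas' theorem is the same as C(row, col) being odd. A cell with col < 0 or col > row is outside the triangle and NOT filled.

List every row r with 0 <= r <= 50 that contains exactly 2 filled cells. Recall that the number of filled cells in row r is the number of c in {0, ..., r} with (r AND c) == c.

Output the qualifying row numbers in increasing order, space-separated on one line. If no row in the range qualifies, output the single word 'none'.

Row r has 2^popcount(r) filled cells, so we need popcount(r) = log2(2) = 1.
Scan r = 0..50 and keep those with exactly 1 one-bits:
r=0=0 popcount=0 -> skip
r=1=1 popcount=1 -> KEEP
r=2=10 popcount=1 -> KEEP
r=3=11 popcount=2 -> skip
r=4=100 popcount=1 -> KEEP
r=5=101 popcount=2 -> skip
r=6=110 popcount=2 -> skip
r=7=111 popcount=3 -> skip
r=8=1000 popcount=1 -> KEEP
r=9=1001 popcount=2 -> skip
r=10=1010 popcount=2 -> skip
r=11=1011 popcount=3 -> skip
r=12=1100 popcount=2 -> skip
r=13=1101 popcount=3 -> skip
r=14=1110 popcount=3 -> skip
r=15=1111 popcount=4 -> skip
r=16=10000 popcount=1 -> KEEP
r=17=10001 popcount=2 -> skip
r=18=10010 popcount=2 -> skip
r=19=10011 popcount=3 -> skip
r=20=10100 popcount=2 -> skip
r=21=10101 popcount=3 -> skip
r=22=10110 popcount=3 -> skip
r=23=10111 popcount=4 -> skip
r=24=11000 popcount=2 -> skip
r=25=11001 popcount=3 -> skip
r=26=11010 popcount=3 -> skip
r=27=11011 popcount=4 -> skip
r=28=11100 popcount=3 -> skip
r=29=11101 popcount=4 -> skip
r=30=11110 popcount=4 -> skip
r=31=11111 popcount=5 -> skip
r=32=100000 popcount=1 -> KEEP
r=33=100001 popcount=2 -> skip
r=34=100010 popcount=2 -> skip
r=35=100011 popcount=3 -> skip
r=36=100100 popcount=2 -> skip
r=37=100101 popcount=3 -> skip
r=38=100110 popcount=3 -> skip
r=39=100111 popcount=4 -> skip
r=40=101000 popcount=2 -> skip
r=41=101001 popcount=3 -> skip
r=42=101010 popcount=3 -> skip
r=43=101011 popcount=4 -> skip
r=44=101100 popcount=3 -> skip
r=45=101101 popcount=4 -> skip
r=46=101110 popcount=4 -> skip
r=47=101111 popcount=5 -> skip
r=48=110000 popcount=2 -> skip
r=49=110001 popcount=3 -> skip
r=50=110010 popcount=3 -> skip
Kept rows: 1 2 4 8 16 32

Answer: 1 2 4 8 16 32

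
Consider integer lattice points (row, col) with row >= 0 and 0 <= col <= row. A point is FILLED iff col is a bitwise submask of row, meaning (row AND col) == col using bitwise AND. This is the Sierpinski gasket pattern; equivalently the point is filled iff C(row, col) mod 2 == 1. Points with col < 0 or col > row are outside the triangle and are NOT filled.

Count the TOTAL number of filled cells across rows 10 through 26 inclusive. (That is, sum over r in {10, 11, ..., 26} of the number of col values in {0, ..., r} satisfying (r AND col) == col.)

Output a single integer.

Answer: 122

Derivation:
r10=1010 pc2: +4 =4
r11=1011 pc3: +8 =12
r12=1100 pc2: +4 =16
r13=1101 pc3: +8 =24
r14=1110 pc3: +8 =32
r15=1111 pc4: +16 =48
r16=10000 pc1: +2 =50
r17=10001 pc2: +4 =54
r18=10010 pc2: +4 =58
r19=10011 pc3: +8 =66
r20=10100 pc2: +4 =70
r21=10101 pc3: +8 =78
r22=10110 pc3: +8 =86
r23=10111 pc4: +16 =102
r24=11000 pc2: +4 =106
r25=11001 pc3: +8 =114
r26=11010 pc3: +8 =122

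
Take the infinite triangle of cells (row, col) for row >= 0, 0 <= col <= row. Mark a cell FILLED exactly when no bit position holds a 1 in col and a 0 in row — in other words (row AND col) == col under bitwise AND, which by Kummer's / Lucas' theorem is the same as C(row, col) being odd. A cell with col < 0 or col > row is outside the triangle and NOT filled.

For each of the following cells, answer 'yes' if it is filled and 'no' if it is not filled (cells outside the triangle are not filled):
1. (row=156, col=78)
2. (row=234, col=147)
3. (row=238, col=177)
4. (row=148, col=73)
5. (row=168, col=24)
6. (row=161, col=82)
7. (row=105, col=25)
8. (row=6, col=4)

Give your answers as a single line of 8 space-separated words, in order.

Answer: no no no no no no no yes

Derivation:
(156,78): row=0b10011100, col=0b1001110, row AND col = 0b1100 = 12; 12 != 78 -> empty
(234,147): row=0b11101010, col=0b10010011, row AND col = 0b10000010 = 130; 130 != 147 -> empty
(238,177): row=0b11101110, col=0b10110001, row AND col = 0b10100000 = 160; 160 != 177 -> empty
(148,73): row=0b10010100, col=0b1001001, row AND col = 0b0 = 0; 0 != 73 -> empty
(168,24): row=0b10101000, col=0b11000, row AND col = 0b1000 = 8; 8 != 24 -> empty
(161,82): row=0b10100001, col=0b1010010, row AND col = 0b0 = 0; 0 != 82 -> empty
(105,25): row=0b1101001, col=0b11001, row AND col = 0b1001 = 9; 9 != 25 -> empty
(6,4): row=0b110, col=0b100, row AND col = 0b100 = 4; 4 == 4 -> filled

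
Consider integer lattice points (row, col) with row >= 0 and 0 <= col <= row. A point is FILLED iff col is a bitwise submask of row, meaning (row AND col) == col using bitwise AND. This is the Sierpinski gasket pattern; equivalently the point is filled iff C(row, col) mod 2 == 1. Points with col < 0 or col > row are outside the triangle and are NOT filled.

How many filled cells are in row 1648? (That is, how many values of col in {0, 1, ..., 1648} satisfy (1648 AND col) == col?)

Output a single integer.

1648 in binary = 11001110000
popcount(1648) = number of 1-bits in 11001110000 = 5
A col c satisfies (1648 AND c) == c iff every set bit of c is also set in 1648; each of the 5 set bits of 1648 can independently be on or off in c.
count = 2^5 = 32

Answer: 32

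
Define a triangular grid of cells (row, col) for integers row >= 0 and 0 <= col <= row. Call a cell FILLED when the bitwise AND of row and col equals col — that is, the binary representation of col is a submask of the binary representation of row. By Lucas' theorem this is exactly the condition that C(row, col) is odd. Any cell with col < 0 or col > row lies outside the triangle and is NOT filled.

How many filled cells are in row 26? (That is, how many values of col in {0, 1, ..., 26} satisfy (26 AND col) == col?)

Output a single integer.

Answer: 8

Derivation:
26 in binary = 11010
popcount(26) = number of 1-bits in 11010 = 3
A col c satisfies (26 AND c) == c iff every set bit of c is also set in 26; each of the 3 set bits of 26 can independently be on or off in c.
count = 2^3 = 8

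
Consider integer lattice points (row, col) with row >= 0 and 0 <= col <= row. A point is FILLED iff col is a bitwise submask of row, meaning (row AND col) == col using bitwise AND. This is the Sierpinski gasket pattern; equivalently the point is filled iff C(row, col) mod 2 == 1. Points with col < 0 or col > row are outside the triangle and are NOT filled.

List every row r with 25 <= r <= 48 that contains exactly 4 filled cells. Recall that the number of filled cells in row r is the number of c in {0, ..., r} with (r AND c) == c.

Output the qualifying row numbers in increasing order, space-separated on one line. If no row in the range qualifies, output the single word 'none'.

Row r has 2^popcount(r) filled cells, so we need popcount(r) = log2(4) = 2.
Scan r = 25..48 and keep those with exactly 2 one-bits:
r=25=11001 popcount=3 -> skip
r=26=11010 popcount=3 -> skip
r=27=11011 popcount=4 -> skip
r=28=11100 popcount=3 -> skip
r=29=11101 popcount=4 -> skip
r=30=11110 popcount=4 -> skip
r=31=11111 popcount=5 -> skip
r=32=100000 popcount=1 -> skip
r=33=100001 popcount=2 -> KEEP
r=34=100010 popcount=2 -> KEEP
r=35=100011 popcount=3 -> skip
r=36=100100 popcount=2 -> KEEP
r=37=100101 popcount=3 -> skip
r=38=100110 popcount=3 -> skip
r=39=100111 popcount=4 -> skip
r=40=101000 popcount=2 -> KEEP
r=41=101001 popcount=3 -> skip
r=42=101010 popcount=3 -> skip
r=43=101011 popcount=4 -> skip
r=44=101100 popcount=3 -> skip
r=45=101101 popcount=4 -> skip
r=46=101110 popcount=4 -> skip
r=47=101111 popcount=5 -> skip
r=48=110000 popcount=2 -> KEEP
Kept rows: 33 34 36 40 48

Answer: 33 34 36 40 48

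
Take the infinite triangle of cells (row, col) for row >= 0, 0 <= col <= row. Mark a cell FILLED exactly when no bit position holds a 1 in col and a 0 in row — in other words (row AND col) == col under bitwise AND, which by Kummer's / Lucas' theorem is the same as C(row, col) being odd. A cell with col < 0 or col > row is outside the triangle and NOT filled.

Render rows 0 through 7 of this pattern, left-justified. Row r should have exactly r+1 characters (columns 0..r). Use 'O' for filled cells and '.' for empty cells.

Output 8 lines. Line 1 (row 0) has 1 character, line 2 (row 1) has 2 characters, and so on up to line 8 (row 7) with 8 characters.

Answer: O
OO
O.O
OOOO
O...O
OO..OO
O.O.O.O
OOOOOOOO

Derivation:
r0=0: O
r1=1: OO
r2=10: O.O
r3=11: OOOO
r4=100: O...O
r5=101: OO..OO
r6=110: O.O.O.O
r7=111: OOOOOOOO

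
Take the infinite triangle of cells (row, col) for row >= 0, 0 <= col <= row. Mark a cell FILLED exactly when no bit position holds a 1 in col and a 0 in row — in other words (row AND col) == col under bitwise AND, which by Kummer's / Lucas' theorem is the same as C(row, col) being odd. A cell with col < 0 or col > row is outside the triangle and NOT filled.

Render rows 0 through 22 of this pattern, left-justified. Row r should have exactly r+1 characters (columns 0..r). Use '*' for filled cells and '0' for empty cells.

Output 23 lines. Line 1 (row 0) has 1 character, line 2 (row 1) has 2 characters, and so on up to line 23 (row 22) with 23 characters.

r0=0: *
r1=1: **
r2=10: *0*
r3=11: ****
r4=100: *000*
r5=101: **00**
r6=110: *0*0*0*
r7=111: ********
r8=1000: *0000000*
r9=1001: **000000**
r10=1010: *0*00000*0*
r11=1011: ****0000****
r12=1100: *000*000*000*
r13=1101: **00**00**00**
r14=1110: *0*0*0*0*0*0*0*
r15=1111: ****************
r16=10000: *000000000000000*
r17=10001: **00000000000000**
r18=10010: *0*0000000000000*0*
r19=10011: ****000000000000****
r20=10100: *000*00000000000*000*
r21=10101: **00**0000000000**00**
r22=10110: *0*0*0*000000000*0*0*0*

Answer: *
**
*0*
****
*000*
**00**
*0*0*0*
********
*0000000*
**000000**
*0*00000*0*
****0000****
*000*000*000*
**00**00**00**
*0*0*0*0*0*0*0*
****************
*000000000000000*
**00000000000000**
*0*0000000000000*0*
****000000000000****
*000*00000000000*000*
**00**0000000000**00**
*0*0*0*000000000*0*0*0*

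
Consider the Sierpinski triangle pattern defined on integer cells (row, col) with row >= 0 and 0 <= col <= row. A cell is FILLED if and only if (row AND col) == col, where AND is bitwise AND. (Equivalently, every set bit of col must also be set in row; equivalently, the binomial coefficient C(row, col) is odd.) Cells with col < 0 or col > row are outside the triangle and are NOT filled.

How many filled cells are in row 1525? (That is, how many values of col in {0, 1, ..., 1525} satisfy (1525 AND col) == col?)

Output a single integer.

Answer: 256

Derivation:
1525 in binary = 10111110101
popcount(1525) = number of 1-bits in 10111110101 = 8
A col c satisfies (1525 AND c) == c iff every set bit of c is also set in 1525; each of the 8 set bits of 1525 can independently be on or off in c.
count = 2^8 = 256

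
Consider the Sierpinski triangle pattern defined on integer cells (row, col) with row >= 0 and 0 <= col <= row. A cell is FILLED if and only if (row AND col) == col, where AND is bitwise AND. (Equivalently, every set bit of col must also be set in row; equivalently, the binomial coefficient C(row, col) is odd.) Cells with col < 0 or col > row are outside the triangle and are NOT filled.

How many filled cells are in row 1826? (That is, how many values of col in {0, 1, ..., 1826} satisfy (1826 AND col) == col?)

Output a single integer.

1826 in binary = 11100100010
popcount(1826) = number of 1-bits in 11100100010 = 5
A col c satisfies (1826 AND c) == c iff every set bit of c is also set in 1826; each of the 5 set bits of 1826 can independently be on or off in c.
count = 2^5 = 32

Answer: 32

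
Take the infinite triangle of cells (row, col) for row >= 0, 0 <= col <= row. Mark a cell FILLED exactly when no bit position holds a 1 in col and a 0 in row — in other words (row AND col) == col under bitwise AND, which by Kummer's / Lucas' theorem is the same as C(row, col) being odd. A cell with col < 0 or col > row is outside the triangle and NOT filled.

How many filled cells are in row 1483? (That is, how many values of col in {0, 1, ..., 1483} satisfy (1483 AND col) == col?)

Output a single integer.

Answer: 128

Derivation:
1483 in binary = 10111001011
popcount(1483) = number of 1-bits in 10111001011 = 7
A col c satisfies (1483 AND c) == c iff every set bit of c is also set in 1483; each of the 7 set bits of 1483 can independently be on or off in c.
count = 2^7 = 128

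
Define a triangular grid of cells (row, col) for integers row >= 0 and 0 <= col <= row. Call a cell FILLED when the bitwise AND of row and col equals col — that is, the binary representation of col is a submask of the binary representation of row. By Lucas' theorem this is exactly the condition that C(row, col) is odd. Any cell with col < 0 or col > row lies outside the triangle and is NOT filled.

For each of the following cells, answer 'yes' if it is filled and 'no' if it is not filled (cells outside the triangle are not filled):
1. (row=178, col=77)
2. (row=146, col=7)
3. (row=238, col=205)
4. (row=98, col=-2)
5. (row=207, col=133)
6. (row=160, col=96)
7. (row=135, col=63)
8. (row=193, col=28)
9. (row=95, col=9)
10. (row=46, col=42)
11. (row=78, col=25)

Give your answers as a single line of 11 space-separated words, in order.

Answer: no no no no yes no no no yes yes no

Derivation:
(178,77): row=0b10110010, col=0b1001101, row AND col = 0b0 = 0; 0 != 77 -> empty
(146,7): row=0b10010010, col=0b111, row AND col = 0b10 = 2; 2 != 7 -> empty
(238,205): row=0b11101110, col=0b11001101, row AND col = 0b11001100 = 204; 204 != 205 -> empty
(98,-2): col outside [0, 98] -> not filled
(207,133): row=0b11001111, col=0b10000101, row AND col = 0b10000101 = 133; 133 == 133 -> filled
(160,96): row=0b10100000, col=0b1100000, row AND col = 0b100000 = 32; 32 != 96 -> empty
(135,63): row=0b10000111, col=0b111111, row AND col = 0b111 = 7; 7 != 63 -> empty
(193,28): row=0b11000001, col=0b11100, row AND col = 0b0 = 0; 0 != 28 -> empty
(95,9): row=0b1011111, col=0b1001, row AND col = 0b1001 = 9; 9 == 9 -> filled
(46,42): row=0b101110, col=0b101010, row AND col = 0b101010 = 42; 42 == 42 -> filled
(78,25): row=0b1001110, col=0b11001, row AND col = 0b1000 = 8; 8 != 25 -> empty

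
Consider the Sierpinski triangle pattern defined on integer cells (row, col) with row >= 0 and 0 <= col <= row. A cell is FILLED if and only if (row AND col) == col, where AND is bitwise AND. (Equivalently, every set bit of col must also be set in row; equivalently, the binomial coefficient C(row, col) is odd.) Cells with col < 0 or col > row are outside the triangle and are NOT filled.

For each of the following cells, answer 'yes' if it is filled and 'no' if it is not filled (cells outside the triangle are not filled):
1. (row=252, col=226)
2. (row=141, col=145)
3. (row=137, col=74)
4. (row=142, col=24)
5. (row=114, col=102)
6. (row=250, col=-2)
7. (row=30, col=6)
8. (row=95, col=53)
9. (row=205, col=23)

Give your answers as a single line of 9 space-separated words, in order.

Answer: no no no no no no yes no no

Derivation:
(252,226): row=0b11111100, col=0b11100010, row AND col = 0b11100000 = 224; 224 != 226 -> empty
(141,145): col outside [0, 141] -> not filled
(137,74): row=0b10001001, col=0b1001010, row AND col = 0b1000 = 8; 8 != 74 -> empty
(142,24): row=0b10001110, col=0b11000, row AND col = 0b1000 = 8; 8 != 24 -> empty
(114,102): row=0b1110010, col=0b1100110, row AND col = 0b1100010 = 98; 98 != 102 -> empty
(250,-2): col outside [0, 250] -> not filled
(30,6): row=0b11110, col=0b110, row AND col = 0b110 = 6; 6 == 6 -> filled
(95,53): row=0b1011111, col=0b110101, row AND col = 0b10101 = 21; 21 != 53 -> empty
(205,23): row=0b11001101, col=0b10111, row AND col = 0b101 = 5; 5 != 23 -> empty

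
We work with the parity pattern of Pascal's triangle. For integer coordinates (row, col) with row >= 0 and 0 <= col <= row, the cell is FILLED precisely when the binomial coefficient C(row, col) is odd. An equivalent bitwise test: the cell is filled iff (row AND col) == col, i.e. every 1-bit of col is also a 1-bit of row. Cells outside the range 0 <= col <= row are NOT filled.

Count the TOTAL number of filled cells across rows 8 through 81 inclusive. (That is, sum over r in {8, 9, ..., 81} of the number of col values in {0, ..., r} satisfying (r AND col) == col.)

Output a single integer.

r8=1000 pc1: +2 =2
r9=1001 pc2: +4 =6
r10=1010 pc2: +4 =10
r11=1011 pc3: +8 =18
r12=1100 pc2: +4 =22
r13=1101 pc3: +8 =30
r14=1110 pc3: +8 =38
r15=1111 pc4: +16 =54
r16=10000 pc1: +2 =56
r17=10001 pc2: +4 =60
r18=10010 pc2: +4 =64
r19=10011 pc3: +8 =72
r20=10100 pc2: +4 =76
r21=10101 pc3: +8 =84
r22=10110 pc3: +8 =92
r23=10111 pc4: +16 =108
r24=11000 pc2: +4 =112
r25=11001 pc3: +8 =120
r26=11010 pc3: +8 =128
r27=11011 pc4: +16 =144
r28=11100 pc3: +8 =152
r29=11101 pc4: +16 =168
r30=11110 pc4: +16 =184
r31=11111 pc5: +32 =216
r32=100000 pc1: +2 =218
r33=100001 pc2: +4 =222
r34=100010 pc2: +4 =226
r35=100011 pc3: +8 =234
r36=100100 pc2: +4 =238
r37=100101 pc3: +8 =246
r38=100110 pc3: +8 =254
r39=100111 pc4: +16 =270
r40=101000 pc2: +4 =274
r41=101001 pc3: +8 =282
r42=101010 pc3: +8 =290
r43=101011 pc4: +16 =306
r44=101100 pc3: +8 =314
r45=101101 pc4: +16 =330
r46=101110 pc4: +16 =346
r47=101111 pc5: +32 =378
r48=110000 pc2: +4 =382
r49=110001 pc3: +8 =390
r50=110010 pc3: +8 =398
r51=110011 pc4: +16 =414
r52=110100 pc3: +8 =422
r53=110101 pc4: +16 =438
r54=110110 pc4: +16 =454
r55=110111 pc5: +32 =486
r56=111000 pc3: +8 =494
r57=111001 pc4: +16 =510
r58=111010 pc4: +16 =526
r59=111011 pc5: +32 =558
r60=111100 pc4: +16 =574
r61=111101 pc5: +32 =606
r62=111110 pc5: +32 =638
r63=111111 pc6: +64 =702
r64=1000000 pc1: +2 =704
r65=1000001 pc2: +4 =708
r66=1000010 pc2: +4 =712
r67=1000011 pc3: +8 =720
r68=1000100 pc2: +4 =724
r69=1000101 pc3: +8 =732
r70=1000110 pc3: +8 =740
r71=1000111 pc4: +16 =756
r72=1001000 pc2: +4 =760
r73=1001001 pc3: +8 =768
r74=1001010 pc3: +8 =776
r75=1001011 pc4: +16 =792
r76=1001100 pc3: +8 =800
r77=1001101 pc4: +16 =816
r78=1001110 pc4: +16 =832
r79=1001111 pc5: +32 =864
r80=1010000 pc2: +4 =868
r81=1010001 pc3: +8 =876

Answer: 876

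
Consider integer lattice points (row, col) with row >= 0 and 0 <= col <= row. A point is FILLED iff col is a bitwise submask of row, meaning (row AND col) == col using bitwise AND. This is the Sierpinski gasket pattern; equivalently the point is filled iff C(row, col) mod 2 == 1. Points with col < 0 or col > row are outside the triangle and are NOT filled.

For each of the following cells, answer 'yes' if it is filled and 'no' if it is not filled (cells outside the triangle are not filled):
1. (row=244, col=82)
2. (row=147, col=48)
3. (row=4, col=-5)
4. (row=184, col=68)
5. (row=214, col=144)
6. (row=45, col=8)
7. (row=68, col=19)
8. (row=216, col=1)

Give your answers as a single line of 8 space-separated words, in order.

(244,82): row=0b11110100, col=0b1010010, row AND col = 0b1010000 = 80; 80 != 82 -> empty
(147,48): row=0b10010011, col=0b110000, row AND col = 0b10000 = 16; 16 != 48 -> empty
(4,-5): col outside [0, 4] -> not filled
(184,68): row=0b10111000, col=0b1000100, row AND col = 0b0 = 0; 0 != 68 -> empty
(214,144): row=0b11010110, col=0b10010000, row AND col = 0b10010000 = 144; 144 == 144 -> filled
(45,8): row=0b101101, col=0b1000, row AND col = 0b1000 = 8; 8 == 8 -> filled
(68,19): row=0b1000100, col=0b10011, row AND col = 0b0 = 0; 0 != 19 -> empty
(216,1): row=0b11011000, col=0b1, row AND col = 0b0 = 0; 0 != 1 -> empty

Answer: no no no no yes yes no no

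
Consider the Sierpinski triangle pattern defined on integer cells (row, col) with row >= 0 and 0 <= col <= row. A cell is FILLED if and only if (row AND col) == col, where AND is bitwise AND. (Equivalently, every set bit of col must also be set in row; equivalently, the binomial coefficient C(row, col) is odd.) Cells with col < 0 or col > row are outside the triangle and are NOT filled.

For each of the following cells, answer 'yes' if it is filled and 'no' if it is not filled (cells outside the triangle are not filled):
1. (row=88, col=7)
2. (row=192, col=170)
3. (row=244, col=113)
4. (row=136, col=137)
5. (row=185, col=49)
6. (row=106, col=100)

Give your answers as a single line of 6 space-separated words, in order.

(88,7): row=0b1011000, col=0b111, row AND col = 0b0 = 0; 0 != 7 -> empty
(192,170): row=0b11000000, col=0b10101010, row AND col = 0b10000000 = 128; 128 != 170 -> empty
(244,113): row=0b11110100, col=0b1110001, row AND col = 0b1110000 = 112; 112 != 113 -> empty
(136,137): col outside [0, 136] -> not filled
(185,49): row=0b10111001, col=0b110001, row AND col = 0b110001 = 49; 49 == 49 -> filled
(106,100): row=0b1101010, col=0b1100100, row AND col = 0b1100000 = 96; 96 != 100 -> empty

Answer: no no no no yes no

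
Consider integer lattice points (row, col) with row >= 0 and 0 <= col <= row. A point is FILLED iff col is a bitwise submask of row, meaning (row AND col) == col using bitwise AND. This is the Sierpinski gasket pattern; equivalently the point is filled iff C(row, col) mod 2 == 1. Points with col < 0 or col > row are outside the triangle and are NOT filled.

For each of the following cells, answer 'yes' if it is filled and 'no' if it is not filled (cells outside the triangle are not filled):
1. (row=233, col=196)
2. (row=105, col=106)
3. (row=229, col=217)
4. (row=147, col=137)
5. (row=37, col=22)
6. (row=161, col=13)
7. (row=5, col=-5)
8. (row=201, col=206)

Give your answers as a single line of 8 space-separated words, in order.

Answer: no no no no no no no no

Derivation:
(233,196): row=0b11101001, col=0b11000100, row AND col = 0b11000000 = 192; 192 != 196 -> empty
(105,106): col outside [0, 105] -> not filled
(229,217): row=0b11100101, col=0b11011001, row AND col = 0b11000001 = 193; 193 != 217 -> empty
(147,137): row=0b10010011, col=0b10001001, row AND col = 0b10000001 = 129; 129 != 137 -> empty
(37,22): row=0b100101, col=0b10110, row AND col = 0b100 = 4; 4 != 22 -> empty
(161,13): row=0b10100001, col=0b1101, row AND col = 0b1 = 1; 1 != 13 -> empty
(5,-5): col outside [0, 5] -> not filled
(201,206): col outside [0, 201] -> not filled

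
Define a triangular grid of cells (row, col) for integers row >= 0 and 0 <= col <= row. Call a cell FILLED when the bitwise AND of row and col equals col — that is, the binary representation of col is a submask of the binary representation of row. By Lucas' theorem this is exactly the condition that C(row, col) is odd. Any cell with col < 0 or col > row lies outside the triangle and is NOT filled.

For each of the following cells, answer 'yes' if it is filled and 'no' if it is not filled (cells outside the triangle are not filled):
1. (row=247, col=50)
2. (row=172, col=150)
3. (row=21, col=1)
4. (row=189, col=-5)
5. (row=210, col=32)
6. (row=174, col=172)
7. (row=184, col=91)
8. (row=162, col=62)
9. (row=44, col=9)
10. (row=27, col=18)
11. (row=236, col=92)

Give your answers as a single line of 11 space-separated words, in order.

Answer: yes no yes no no yes no no no yes no

Derivation:
(247,50): row=0b11110111, col=0b110010, row AND col = 0b110010 = 50; 50 == 50 -> filled
(172,150): row=0b10101100, col=0b10010110, row AND col = 0b10000100 = 132; 132 != 150 -> empty
(21,1): row=0b10101, col=0b1, row AND col = 0b1 = 1; 1 == 1 -> filled
(189,-5): col outside [0, 189] -> not filled
(210,32): row=0b11010010, col=0b100000, row AND col = 0b0 = 0; 0 != 32 -> empty
(174,172): row=0b10101110, col=0b10101100, row AND col = 0b10101100 = 172; 172 == 172 -> filled
(184,91): row=0b10111000, col=0b1011011, row AND col = 0b11000 = 24; 24 != 91 -> empty
(162,62): row=0b10100010, col=0b111110, row AND col = 0b100010 = 34; 34 != 62 -> empty
(44,9): row=0b101100, col=0b1001, row AND col = 0b1000 = 8; 8 != 9 -> empty
(27,18): row=0b11011, col=0b10010, row AND col = 0b10010 = 18; 18 == 18 -> filled
(236,92): row=0b11101100, col=0b1011100, row AND col = 0b1001100 = 76; 76 != 92 -> empty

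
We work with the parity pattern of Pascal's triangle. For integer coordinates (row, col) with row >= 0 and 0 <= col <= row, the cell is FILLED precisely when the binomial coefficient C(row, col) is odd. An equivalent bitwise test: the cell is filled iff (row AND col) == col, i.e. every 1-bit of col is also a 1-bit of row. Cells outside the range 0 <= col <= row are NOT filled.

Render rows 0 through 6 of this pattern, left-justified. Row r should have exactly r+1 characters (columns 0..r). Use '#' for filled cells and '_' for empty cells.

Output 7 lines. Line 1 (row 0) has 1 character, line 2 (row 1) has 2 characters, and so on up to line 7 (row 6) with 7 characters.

Answer: #
##
#_#
####
#___#
##__##
#_#_#_#

Derivation:
r0=0: #
r1=1: ##
r2=10: #_#
r3=11: ####
r4=100: #___#
r5=101: ##__##
r6=110: #_#_#_#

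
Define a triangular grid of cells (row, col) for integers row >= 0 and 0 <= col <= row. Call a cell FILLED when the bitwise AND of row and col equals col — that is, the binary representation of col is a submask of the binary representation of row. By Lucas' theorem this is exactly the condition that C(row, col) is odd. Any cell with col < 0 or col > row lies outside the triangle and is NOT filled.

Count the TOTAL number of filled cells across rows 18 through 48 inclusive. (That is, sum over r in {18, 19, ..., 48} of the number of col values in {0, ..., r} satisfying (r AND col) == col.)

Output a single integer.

Answer: 322

Derivation:
r18=10010 pc2: +4 =4
r19=10011 pc3: +8 =12
r20=10100 pc2: +4 =16
r21=10101 pc3: +8 =24
r22=10110 pc3: +8 =32
r23=10111 pc4: +16 =48
r24=11000 pc2: +4 =52
r25=11001 pc3: +8 =60
r26=11010 pc3: +8 =68
r27=11011 pc4: +16 =84
r28=11100 pc3: +8 =92
r29=11101 pc4: +16 =108
r30=11110 pc4: +16 =124
r31=11111 pc5: +32 =156
r32=100000 pc1: +2 =158
r33=100001 pc2: +4 =162
r34=100010 pc2: +4 =166
r35=100011 pc3: +8 =174
r36=100100 pc2: +4 =178
r37=100101 pc3: +8 =186
r38=100110 pc3: +8 =194
r39=100111 pc4: +16 =210
r40=101000 pc2: +4 =214
r41=101001 pc3: +8 =222
r42=101010 pc3: +8 =230
r43=101011 pc4: +16 =246
r44=101100 pc3: +8 =254
r45=101101 pc4: +16 =270
r46=101110 pc4: +16 =286
r47=101111 pc5: +32 =318
r48=110000 pc2: +4 =322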